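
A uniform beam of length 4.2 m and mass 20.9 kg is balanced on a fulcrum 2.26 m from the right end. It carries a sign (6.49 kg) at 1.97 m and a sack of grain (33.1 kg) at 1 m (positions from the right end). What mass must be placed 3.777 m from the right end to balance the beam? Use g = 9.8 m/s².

Taking torques about the fulcrum (at 2.26 m from the right end):
Beam weight: 20.9 × 9.8 = 204.8 N down at 2.1 m → arm 0.16 m, τ = 204.8 × 0.16 = 32.77 N·m clockwise.
Sign: 6.49 × 9.8 = 63.6 N down at 1.97 m → arm 0.29 m, τ = 63.6 × 0.29 = 18.44 N·m clockwise.
Sack of grain: 33.1 × 9.8 = 324.4 N down at 1 m → arm 1.26 m, τ = 324.4 × 1.26 = 408.7 N·m clockwise.
Net moment of known loads = 459.9 N·m clockwise.
An unknown mass m at 3.777 m has arm 1.517 m; its moment is m·g·1.517 counterclockwise.
Setting net torque to zero: m × 9.8 × 1.517 = 459.9 → m = 459.9 / (9.8 × 1.517) = 30.9 kg.

m ≈ 30.9 kg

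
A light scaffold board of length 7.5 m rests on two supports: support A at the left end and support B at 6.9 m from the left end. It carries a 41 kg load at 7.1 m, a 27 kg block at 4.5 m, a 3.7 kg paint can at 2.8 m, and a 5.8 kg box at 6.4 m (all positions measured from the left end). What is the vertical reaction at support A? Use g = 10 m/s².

R_A ≈ 108 N

About support B:
Load: 41 × 10 = 410 N down at 7.1 m → arm 0.2 m, τ = 410 × 0.2 = 82 N·m clockwise.
Block: 27 × 10 = 270 N down at 4.5 m → arm 2.4 m, τ = 270 × 2.4 = 648 N·m counterclockwise.
Paint can: 3.7 × 10 = 37 N down at 2.8 m → arm 4.1 m, τ = 37 × 4.1 = 151.7 N·m counterclockwise.
Box: 5.8 × 10 = 58 N down at 6.4 m → arm 0.5 m, τ = 58 × 0.5 = 29 N·m counterclockwise.
Net load moment about support B = 746.7 N·m counterclockwise.
Reaction R at support A is upward at 0 m, arm 6.9 m → moment R × 6.9 clockwise.
Στ = 0 ⇒ R × 6.9 = 746.7 ⇒ R = 108 N.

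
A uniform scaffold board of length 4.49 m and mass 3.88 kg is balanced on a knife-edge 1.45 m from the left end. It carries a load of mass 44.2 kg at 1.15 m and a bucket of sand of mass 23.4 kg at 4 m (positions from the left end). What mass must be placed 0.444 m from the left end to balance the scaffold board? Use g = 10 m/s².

m ≈ 49.2 kg

Taking torques about the knife-edge (at 1.45 m from the left end):
Beam weight: 3.88 × 10 = 38.8 N down at 2.245 m → arm 0.795 m, τ = 38.8 × 0.795 = 30.85 N·m clockwise.
Load: 44.2 × 10 = 442 N down at 1.15 m → arm 0.3 m, τ = 442 × 0.3 = 132.6 N·m counterclockwise.
Bucket of sand: 23.4 × 10 = 234 N down at 4 m → arm 2.55 m, τ = 234 × 2.55 = 596.7 N·m clockwise.
Net moment of known loads = 495 N·m clockwise.
An unknown mass m at 0.444 m has arm 1.006 m; its moment is m·g·1.006 counterclockwise.
For rotational equilibrium, m × 10 × 1.006 = 495, so m = 495 / (10 × 1.006) = 49.2 kg.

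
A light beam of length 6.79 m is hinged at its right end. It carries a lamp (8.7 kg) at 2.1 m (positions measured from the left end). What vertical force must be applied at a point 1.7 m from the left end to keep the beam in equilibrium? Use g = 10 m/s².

Taking torques about the right end:
Lamp: 8.7 × 10 = 87 N down at 2.1 m → arm 4.69 m, τ = 87 × 4.69 = 408 N·m counterclockwise.
Net moment of the loads = 408 N·m counterclockwise.
The upward force F acts at a point 1.7 m from the left end, arm 5.09 m, giving F × 5.09 clockwise.
Setting net torque to zero: F × 5.09 = 408 → F = 408 / 5.09 = 80.2 N.

F ≈ 80.2 N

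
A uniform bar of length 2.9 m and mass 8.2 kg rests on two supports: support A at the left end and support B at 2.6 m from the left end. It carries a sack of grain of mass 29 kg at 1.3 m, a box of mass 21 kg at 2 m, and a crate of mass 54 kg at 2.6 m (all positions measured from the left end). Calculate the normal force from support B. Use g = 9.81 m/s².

R_B ≈ 875 N

Taking torques about support A:
Beam weight: 8.2 × 9.81 = 80.44 N down at 1.45 m → arm 1.45 m, τ = 80.44 × 1.45 = 116.6 N·m clockwise.
Sack of grain: 29 × 9.81 = 284.5 N down at 1.3 m → arm 1.3 m, τ = 284.5 × 1.3 = 369.9 N·m clockwise.
Box: 21 × 9.81 = 206 N down at 2 m → arm 2 m, τ = 206 × 2 = 412 N·m clockwise.
Crate: 54 × 9.81 = 529.7 N down at 2.6 m → arm 2.6 m, τ = 529.7 × 2.6 = 1377 N·m clockwise.
Net load moment about support A = 2276 N·m clockwise.
Reaction R at support B is upward at 2.6 m, arm 2.6 m → moment R × 2.6 counterclockwise.
Balancing moments: R × 2.6 = 2276, giving R = 875 N.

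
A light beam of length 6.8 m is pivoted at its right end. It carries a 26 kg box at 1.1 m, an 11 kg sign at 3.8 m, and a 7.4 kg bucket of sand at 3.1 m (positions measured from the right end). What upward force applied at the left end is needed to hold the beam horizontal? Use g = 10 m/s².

Taking torques about the right end:
Box: 26 × 10 = 260 N down at 1.1 m → arm 1.1 m, τ = 260 × 1.1 = 286 N·m counterclockwise.
Sign: 11 × 10 = 110 N down at 3.8 m → arm 3.8 m, τ = 110 × 3.8 = 418 N·m counterclockwise.
Bucket of sand: 7.4 × 10 = 74 N down at 3.1 m → arm 3.1 m, τ = 74 × 3.1 = 229.4 N·m counterclockwise.
Net moment of the loads = 933.4 N·m counterclockwise.
The upward force F acts at the left end, arm 6.8 m, giving F × 6.8 clockwise.
For rotational equilibrium, F × 6.8 = 933.4, so F = 933.4 / 6.8 = 137 N.

F ≈ 137 N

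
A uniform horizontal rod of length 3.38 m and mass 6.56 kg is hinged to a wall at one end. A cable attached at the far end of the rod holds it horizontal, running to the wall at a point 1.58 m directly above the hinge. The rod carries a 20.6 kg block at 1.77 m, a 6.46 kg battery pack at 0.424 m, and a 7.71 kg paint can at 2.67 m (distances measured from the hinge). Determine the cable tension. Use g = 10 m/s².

Sum moments about the hinge (the unknown hinge reaction has zero arm there).
Beam weight: 6.56 × 10 = 65.6 N down at 1.69 m → arm 1.69 m, τ = 65.6 × 1.69 = 110.9 N·m clockwise.
Block: 20.6 × 10 = 206 N down at 1.77 m → arm 1.77 m, τ = 206 × 1.77 = 364.6 N·m clockwise.
Battery pack: 6.46 × 10 = 64.6 N down at 0.424 m → arm 0.424 m, τ = 64.6 × 0.424 = 27.39 N·m clockwise.
Paint can: 7.71 × 10 = 77.1 N down at 2.67 m → arm 2.67 m, τ = 77.1 × 2.67 = 205.9 N·m clockwise.
Total clockwise load moment = 708.8 N·m.
The cable tension T acts at 3.38 m; only its component perpendicular to the rod, T sinθ, produces torque. sinθ = h/√(h²+d²) = 1.58/√(1.58²+3.38²) = 0.4235.
Setting net torque to zero: T × 3.38 × 0.4235 = 708.8 → T = 708.8 / 1.431 = 495 N.

T ≈ 495 N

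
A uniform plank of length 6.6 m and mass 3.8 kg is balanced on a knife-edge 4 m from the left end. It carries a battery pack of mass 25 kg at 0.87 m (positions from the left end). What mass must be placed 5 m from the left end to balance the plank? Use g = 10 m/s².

Take moments about the knife-edge (at 4 m from the left end).
Beam weight: 3.8 × 10 = 38 N down at 3.3 m → arm 0.7 m, τ = 38 × 0.7 = 26.6 N·m counterclockwise.
Battery pack: 25 × 10 = 250 N down at 0.87 m → arm 3.13 m, τ = 250 × 3.13 = 782.5 N·m counterclockwise.
Net moment of known loads = 809.1 N·m counterclockwise.
An unknown mass m at 5 m has arm 1 m; its moment is m·g·1 clockwise.
Στ = 0 ⇒ m × 10 × 1 = 809.1 ⇒ m = 809.1 / (10 × 1) = 80.9 kg.

m ≈ 80.9 kg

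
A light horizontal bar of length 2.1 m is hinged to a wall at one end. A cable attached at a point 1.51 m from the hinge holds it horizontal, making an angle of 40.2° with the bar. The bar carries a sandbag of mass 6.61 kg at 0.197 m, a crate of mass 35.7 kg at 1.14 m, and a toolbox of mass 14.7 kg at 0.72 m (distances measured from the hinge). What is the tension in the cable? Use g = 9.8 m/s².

T ≈ 529 N

Taking torques about the hinge:
Sandbag: 6.61 × 9.8 = 64.78 N down at 0.197 m → arm 0.197 m, τ = 64.78 × 0.197 = 12.76 N·m clockwise.
Crate: 35.7 × 9.8 = 349.9 N down at 1.14 m → arm 1.14 m, τ = 349.9 × 1.14 = 398.9 N·m clockwise.
Toolbox: 14.7 × 9.8 = 144.1 N down at 0.72 m → arm 0.72 m, τ = 144.1 × 0.72 = 103.8 N·m clockwise.
Total clockwise load moment = 515.5 N·m.
The cable tension T acts at 1.51 m; only its component perpendicular to the bar, T sinθ, produces torque. sin 40.2° = 0.6455.
Setting net torque to zero: T × 1.51 × 0.6455 = 515.5 → T = 515.5 / 0.9747 = 529 N.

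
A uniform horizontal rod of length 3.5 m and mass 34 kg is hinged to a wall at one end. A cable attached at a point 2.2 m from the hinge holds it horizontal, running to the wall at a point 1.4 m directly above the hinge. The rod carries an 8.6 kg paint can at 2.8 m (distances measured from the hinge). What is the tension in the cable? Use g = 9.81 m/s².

T ≈ 694 N

About the hinge:
Beam weight: 34 × 9.81 = 333.5 N down at 1.75 m → arm 1.75 m, τ = 333.5 × 1.75 = 583.6 N·m clockwise.
Paint can: 8.6 × 9.81 = 84.37 N down at 2.8 m → arm 2.8 m, τ = 84.37 × 2.8 = 236.2 N·m clockwise.
Total clockwise load moment = 819.8 N·m.
The cable tension T acts at 2.2 m; only its component perpendicular to the rod, T sinθ, produces torque. sinθ = h/√(h²+d²) = 1.4/√(1.4²+2.2²) = 0.5369.
Στ = 0 ⇒ T × 2.2 × 0.5369 = 819.8 ⇒ T = 819.8 / 1.181 = 694 N.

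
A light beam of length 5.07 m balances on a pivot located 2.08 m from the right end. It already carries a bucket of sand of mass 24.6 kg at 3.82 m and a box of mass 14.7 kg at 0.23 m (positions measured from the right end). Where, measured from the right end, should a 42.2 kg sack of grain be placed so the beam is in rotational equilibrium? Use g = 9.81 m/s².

Sum moments about the pivot (at 2.08 m from the right end) (the support reaction has zero arm there).
Bucket of sand: 24.6 × 9.81 = 241.3 N down at 3.82 m → arm 1.74 m, τ = 241.3 × 1.74 = 419.9 N·m counterclockwise.
Box: 14.7 × 9.81 = 144.2 N down at 0.23 m → arm 1.85 m, τ = 144.2 × 1.85 = 266.8 N·m clockwise.
Net moment of existing loads = 153.1 N·m counterclockwise.
The sack of grain weighs 42.2 × 9.81 = 414 N and must supply an equal clockwise moment, so its lever arm about the pivot is 153.1 / 414 = 0.37 m.
That puts it at 2.08 − 0.37 = 1.71 m from the right end.

x ≈ 1.71 m from the right end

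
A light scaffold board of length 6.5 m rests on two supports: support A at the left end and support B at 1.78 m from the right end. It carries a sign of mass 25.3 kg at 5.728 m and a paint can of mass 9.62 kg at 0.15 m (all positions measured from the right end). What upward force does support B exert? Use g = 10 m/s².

R_B ≈ 171 N

Taking torques about support A:
Sign: 25.3 × 10 = 253 N down at 5.728 m → arm 0.772 m, τ = 253 × 0.772 = 195.3 N·m clockwise.
Paint can: 9.62 × 10 = 96.2 N down at 0.15 m → arm 6.35 m, τ = 96.2 × 6.35 = 610.9 N·m clockwise.
Net load moment about support A = 806.2 N·m clockwise.
Reaction R at support B is upward at 1.78 m, arm 4.72 m → moment R × 4.72 counterclockwise.
For rotational equilibrium, R × 4.72 = 806.2, so R = 171 N.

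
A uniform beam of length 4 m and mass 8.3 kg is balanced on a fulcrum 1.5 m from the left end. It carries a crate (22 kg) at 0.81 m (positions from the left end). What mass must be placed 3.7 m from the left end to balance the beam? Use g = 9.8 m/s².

Sum moments about the fulcrum (at 1.5 m from the left end) (the support reaction has zero arm there).
Beam weight: 8.3 × 9.8 = 81.34 N down at 2 m → arm 0.5 m, τ = 81.34 × 0.5 = 40.67 N·m clockwise.
Crate: 22 × 9.8 = 215.6 N down at 0.81 m → arm 0.69 m, τ = 215.6 × 0.69 = 148.8 N·m counterclockwise.
Net moment of known loads = 108.1 N·m counterclockwise.
An unknown mass m at 3.7 m has arm 2.2 m; its moment is m·g·2.2 clockwise.
Balancing moments: m × 9.8 × 2.2 = 108.1, giving m = 108.1 / (9.8 × 2.2) = 5.01 kg.

m ≈ 5.01 kg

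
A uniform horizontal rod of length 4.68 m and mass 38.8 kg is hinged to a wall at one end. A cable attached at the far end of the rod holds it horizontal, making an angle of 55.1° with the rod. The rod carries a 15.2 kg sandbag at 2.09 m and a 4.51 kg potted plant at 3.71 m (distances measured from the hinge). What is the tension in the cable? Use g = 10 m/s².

Take moments about the hinge.
Beam weight: 38.8 × 10 = 388 N down at 2.34 m → arm 2.34 m, τ = 388 × 2.34 = 907.9 N·m clockwise.
Sandbag: 15.2 × 10 = 152 N down at 2.09 m → arm 2.09 m, τ = 152 × 2.09 = 317.7 N·m clockwise.
Potted plant: 4.51 × 10 = 45.1 N down at 3.71 m → arm 3.71 m, τ = 45.1 × 3.71 = 167.3 N·m clockwise.
Total clockwise load moment = 1393 N·m.
The cable tension T acts at 4.68 m; only its component perpendicular to the rod, T sinθ, produces torque. sin 55.1° = 0.8202.
Balancing moments: T × 4.68 × 0.8202 = 1393, giving T = 1393 / 3.839 = 363 N.

T ≈ 363 N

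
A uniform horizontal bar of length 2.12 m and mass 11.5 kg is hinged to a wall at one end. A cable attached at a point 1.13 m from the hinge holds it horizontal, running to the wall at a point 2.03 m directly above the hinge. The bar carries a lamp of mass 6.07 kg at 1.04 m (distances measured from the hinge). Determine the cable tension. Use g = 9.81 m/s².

Taking torques about the hinge:
Beam weight: 11.5 × 9.81 = 112.8 N down at 1.06 m → arm 1.06 m, τ = 112.8 × 1.06 = 119.6 N·m clockwise.
Lamp: 6.07 × 9.81 = 59.55 N down at 1.04 m → arm 1.04 m, τ = 59.55 × 1.04 = 61.93 N·m clockwise.
Total clockwise load moment = 181.5 N·m.
The cable tension T acts at 1.13 m; only its component perpendicular to the bar, T sinθ, produces torque. sinθ = h/√(h²+d²) = 2.03/√(2.03²+1.13²) = 0.8738.
Στ = 0 ⇒ T × 1.13 × 0.8738 = 181.5 ⇒ T = 181.5 / 0.9874 = 184 N.

T ≈ 184 N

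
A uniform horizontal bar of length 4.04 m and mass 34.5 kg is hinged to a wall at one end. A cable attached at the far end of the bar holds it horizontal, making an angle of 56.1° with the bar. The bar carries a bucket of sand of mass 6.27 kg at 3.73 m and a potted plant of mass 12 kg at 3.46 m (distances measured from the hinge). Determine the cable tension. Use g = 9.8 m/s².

About the hinge:
Beam weight: 34.5 × 9.8 = 338.1 N down at 2.02 m → arm 2.02 m, τ = 338.1 × 2.02 = 683 N·m clockwise.
Bucket of sand: 6.27 × 9.8 = 61.45 N down at 3.73 m → arm 3.73 m, τ = 61.45 × 3.73 = 229.2 N·m clockwise.
Potted plant: 12 × 9.8 = 117.6 N down at 3.46 m → arm 3.46 m, τ = 117.6 × 3.46 = 406.9 N·m clockwise.
Total clockwise load moment = 1319 N·m.
The cable tension T acts at 4.04 m; only its component perpendicular to the bar, T sinθ, produces torque. sin 56.1° = 0.83.
For rotational equilibrium, T × 4.04 × 0.83 = 1319, so T = 1319 / 3.353 = 393 N.

T ≈ 393 N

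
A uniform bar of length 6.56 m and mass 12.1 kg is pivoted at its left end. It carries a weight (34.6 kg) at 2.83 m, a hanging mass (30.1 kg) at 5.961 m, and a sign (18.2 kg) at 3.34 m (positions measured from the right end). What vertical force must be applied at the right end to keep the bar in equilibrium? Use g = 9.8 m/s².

Sum moments about the left end (the unknown pivot reaction has zero arm there).
Beam weight: 12.1 × 9.8 = 118.6 N down at 3.28 m → arm 3.28 m, τ = 118.6 × 3.28 = 389 N·m clockwise.
Weight: 34.6 × 9.8 = 339.1 N down at 2.83 m → arm 3.73 m, τ = 339.1 × 3.73 = 1265 N·m clockwise.
Hanging mass: 30.1 × 9.8 = 295 N down at 5.961 m → arm 0.599 m, τ = 295 × 0.599 = 176.7 N·m clockwise.
Sign: 18.2 × 9.8 = 178.4 N down at 3.34 m → arm 3.22 m, τ = 178.4 × 3.22 = 574.4 N·m clockwise.
Net moment of the loads = 2405 N·m clockwise.
The upward force F acts at the right end, arm 6.56 m, giving F × 6.56 counterclockwise.
For rotational equilibrium, F × 6.56 = 2405, so F = 2405 / 6.56 = 367 N.

F ≈ 367 N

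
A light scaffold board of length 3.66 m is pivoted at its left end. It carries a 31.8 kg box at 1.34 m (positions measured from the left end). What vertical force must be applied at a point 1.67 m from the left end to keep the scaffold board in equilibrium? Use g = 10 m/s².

Taking torques about the left end:
Box: 31.8 × 10 = 318 N down at 1.34 m → arm 1.34 m, τ = 318 × 1.34 = 426.1 N·m clockwise.
Net moment of the loads = 426.1 N·m clockwise.
The upward force F acts at a point 1.67 m from the left end, arm 1.67 m, giving F × 1.67 counterclockwise.
Στ = 0 ⇒ F × 1.67 = 426.1 ⇒ F = 426.1 / 1.67 = 255 N.

F ≈ 255 N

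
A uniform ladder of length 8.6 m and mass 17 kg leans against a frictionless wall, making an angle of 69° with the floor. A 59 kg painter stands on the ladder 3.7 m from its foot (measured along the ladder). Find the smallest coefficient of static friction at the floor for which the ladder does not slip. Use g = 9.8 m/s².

About the foot of the ladder:
Ladder weight 17×9.8 = 166.6 N acts at 4.3 m along the ladder; its horizontal arm is 4.3·cos69° = 1.541 m → τ = 256.7 N·m clockwise.
Painter: 59×9.8 = 578.2 N at 3.7 m → arm 1.326 m → τ = 766.7 N·m clockwise.
Wall normal N acts horizontally at the top; its moment arm is the height L sinθ = 8.6·sin69° = 8.029 m, counterclockwise.
Setting net torque to zero: N × 8.029 = 1023 → N = 127.4 N.
ΣFx = 0 ⇒ f = N_wall = 127.4 N. ΣFy = 0 ⇒ N_floor = 744.8 N.
μ_min = f / N_floor = 127.4 / 744.8 = 0.171.

μ_min ≈ 0.171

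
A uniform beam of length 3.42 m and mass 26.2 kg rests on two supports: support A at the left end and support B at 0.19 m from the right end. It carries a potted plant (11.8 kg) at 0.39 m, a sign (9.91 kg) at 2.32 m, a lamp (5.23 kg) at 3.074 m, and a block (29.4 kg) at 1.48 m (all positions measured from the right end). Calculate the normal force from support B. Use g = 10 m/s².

Take moments about support A.
Beam weight: 26.2 × 10 = 262 N down at 1.71 m → arm 1.71 m, τ = 262 × 1.71 = 448 N·m clockwise.
Potted plant: 11.8 × 10 = 118 N down at 0.39 m → arm 3.03 m, τ = 118 × 3.03 = 357.5 N·m clockwise.
Sign: 9.91 × 10 = 99.1 N down at 2.32 m → arm 1.1 m, τ = 99.1 × 1.1 = 109 N·m clockwise.
Lamp: 5.23 × 10 = 52.3 N down at 3.074 m → arm 0.346 m, τ = 52.3 × 0.346 = 18.1 N·m clockwise.
Block: 29.4 × 10 = 294 N down at 1.48 m → arm 1.94 m, τ = 294 × 1.94 = 570.4 N·m clockwise.
Net load moment about support A = 1503 N·m clockwise.
Reaction R at support B is upward at 0.19 m, arm 3.23 m → moment R × 3.23 counterclockwise.
For rotational equilibrium, R × 3.23 = 1503, so R = 465 N.

R_B ≈ 465 N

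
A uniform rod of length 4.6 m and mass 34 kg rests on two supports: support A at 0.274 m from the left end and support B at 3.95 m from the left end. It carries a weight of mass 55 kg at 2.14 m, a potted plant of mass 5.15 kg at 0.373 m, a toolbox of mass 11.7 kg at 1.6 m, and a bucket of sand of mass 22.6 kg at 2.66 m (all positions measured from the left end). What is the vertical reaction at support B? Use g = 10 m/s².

Sum moments about support A (its reaction then has zero moment arm).
Beam weight: 34 × 10 = 340 N down at 2.3 m → arm 2.026 m, τ = 340 × 2.026 = 688.8 N·m clockwise.
Weight: 55 × 10 = 550 N down at 2.14 m → arm 1.866 m, τ = 550 × 1.866 = 1026 N·m clockwise.
Potted plant: 5.15 × 10 = 51.5 N down at 0.373 m → arm 0.099 m, τ = 51.5 × 0.099 = 5.099 N·m clockwise.
Toolbox: 11.7 × 10 = 117 N down at 1.6 m → arm 1.326 m, τ = 117 × 1.326 = 155.1 N·m clockwise.
Bucket of sand: 22.6 × 10 = 226 N down at 2.66 m → arm 2.386 m, τ = 226 × 2.386 = 539.2 N·m clockwise.
Net load moment about support A = 2414 N·m clockwise.
Reaction R at support B is upward at 3.95 m, arm 3.676 m → moment R × 3.676 counterclockwise.
Setting net torque to zero: R × 3.676 = 2414 → R = 657 N.

R_B ≈ 657 N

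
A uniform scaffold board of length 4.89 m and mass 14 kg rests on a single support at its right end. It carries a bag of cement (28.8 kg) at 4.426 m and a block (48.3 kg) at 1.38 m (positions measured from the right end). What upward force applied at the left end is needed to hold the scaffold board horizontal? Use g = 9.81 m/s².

F ≈ 458 N

Take moments about the right end.
Beam weight: 14 × 9.81 = 137.3 N down at 2.445 m → arm 2.445 m, τ = 137.3 × 2.445 = 335.7 N·m counterclockwise.
Bag of cement: 28.8 × 9.81 = 282.5 N down at 4.426 m → arm 4.426 m, τ = 282.5 × 4.426 = 1250 N·m counterclockwise.
Block: 48.3 × 9.81 = 473.8 N down at 1.38 m → arm 1.38 m, τ = 473.8 × 1.38 = 653.8 N·m counterclockwise.
Net moment of the loads = 2240 N·m counterclockwise.
The upward force F acts at the left end, arm 4.89 m, giving F × 4.89 clockwise.
Balancing moments: F × 4.89 = 2240, giving F = 2240 / 4.89 = 458 N.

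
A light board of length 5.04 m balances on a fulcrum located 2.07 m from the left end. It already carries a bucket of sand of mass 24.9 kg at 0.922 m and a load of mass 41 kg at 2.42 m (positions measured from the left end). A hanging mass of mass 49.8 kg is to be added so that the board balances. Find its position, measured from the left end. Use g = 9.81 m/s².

x ≈ 2.36 m from the left end

About the fulcrum (at 2.07 m from the left end):
Bucket of sand: 24.9 × 9.81 = 244.3 N down at 0.922 m → arm 1.148 m, τ = 244.3 × 1.148 = 280.5 N·m counterclockwise.
Load: 41 × 9.81 = 402.2 N down at 2.42 m → arm 0.35 m, τ = 402.2 × 0.35 = 140.8 N·m clockwise.
Net moment of existing loads = 139.7 N·m counterclockwise.
The hanging mass weighs 49.8 × 9.81 = 488.5 N and must supply an equal clockwise moment, so its lever arm about the fulcrum is 139.7 / 488.5 = 0.286 m.
That puts it at 2.07 + 0.286 = 2.36 m from the left end.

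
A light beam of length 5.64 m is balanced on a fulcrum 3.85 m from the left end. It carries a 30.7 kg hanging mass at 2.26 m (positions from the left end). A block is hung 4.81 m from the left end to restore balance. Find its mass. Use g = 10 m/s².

Sum moments about the fulcrum (at 3.85 m from the left end) (the support reaction has zero arm there).
Hanging mass: 30.7 × 10 = 307 N down at 2.26 m → arm 1.59 m, τ = 307 × 1.59 = 488.1 N·m counterclockwise.
Net moment of known loads = 488.1 N·m counterclockwise.
An unknown mass m at 4.81 m has arm 0.96 m; its moment is m·g·0.96 clockwise.
Στ = 0 ⇒ m × 10 × 0.96 = 488.1 ⇒ m = 488.1 / (10 × 0.96) = 50.8 kg.

m ≈ 50.8 kg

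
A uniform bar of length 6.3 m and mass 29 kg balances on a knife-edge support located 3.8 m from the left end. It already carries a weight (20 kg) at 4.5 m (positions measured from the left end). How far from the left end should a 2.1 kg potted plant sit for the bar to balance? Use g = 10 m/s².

x ≈ 6.11 m from the left end

Taking torques about the knife-edge support (at 3.8 m from the left end):
Beam weight: 29 × 10 = 290 N down at 3.15 m → arm 0.65 m, τ = 290 × 0.65 = 188.5 N·m counterclockwise.
Weight: 20 × 10 = 200 N down at 4.5 m → arm 0.7 m, τ = 200 × 0.7 = 140 N·m clockwise.
Net moment of existing loads = 48.5 N·m counterclockwise.
The potted plant weighs 2.1 × 10 = 21 N and must supply an equal clockwise moment, so its lever arm about the knife-edge support is 48.5 / 21 = 2.31 m.
That puts it at 3.8 + 2.31 = 6.11 m from the left end.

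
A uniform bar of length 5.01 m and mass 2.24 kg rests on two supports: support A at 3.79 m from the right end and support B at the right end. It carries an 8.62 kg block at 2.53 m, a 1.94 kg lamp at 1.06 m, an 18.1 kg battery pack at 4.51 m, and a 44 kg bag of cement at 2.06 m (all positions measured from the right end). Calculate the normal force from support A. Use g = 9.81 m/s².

Choose support B as the axis so its reaction then has zero moment arm.
Beam weight: 2.24 × 9.81 = 21.97 N down at 2.505 m → arm 2.505 m, τ = 21.97 × 2.505 = 55.03 N·m counterclockwise.
Block: 8.62 × 9.81 = 84.56 N down at 2.53 m → arm 2.53 m, τ = 84.56 × 2.53 = 213.9 N·m counterclockwise.
Lamp: 1.94 × 9.81 = 19.03 N down at 1.06 m → arm 1.06 m, τ = 19.03 × 1.06 = 20.17 N·m counterclockwise.
Battery pack: 18.1 × 9.81 = 177.6 N down at 4.51 m → arm 4.51 m, τ = 177.6 × 4.51 = 801 N·m counterclockwise.
Bag of cement: 44 × 9.81 = 431.6 N down at 2.06 m → arm 2.06 m, τ = 431.6 × 2.06 = 889.1 N·m counterclockwise.
Net load moment about support B = 1979 N·m counterclockwise.
Reaction R at support A is upward at 3.79 m, arm 3.79 m → moment R × 3.79 clockwise.
For rotational equilibrium, R × 3.79 = 1979, so R = 522 N.

R_A ≈ 522 N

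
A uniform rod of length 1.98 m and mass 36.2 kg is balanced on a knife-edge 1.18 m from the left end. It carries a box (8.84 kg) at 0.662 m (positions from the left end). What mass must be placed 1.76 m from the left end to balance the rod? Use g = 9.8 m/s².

m ≈ 19.8 kg

About the knife-edge (at 1.18 m from the left end):
Beam weight: 36.2 × 9.8 = 354.8 N down at 0.99 m → arm 0.19 m, τ = 354.8 × 0.19 = 67.41 N·m counterclockwise.
Box: 8.84 × 9.8 = 86.63 N down at 0.662 m → arm 0.518 m, τ = 86.63 × 0.518 = 44.87 N·m counterclockwise.
Net moment of known loads = 112.3 N·m counterclockwise.
An unknown mass m at 1.76 m has arm 0.58 m; its moment is m·g·0.58 clockwise.
Στ = 0 ⇒ m × 9.8 × 0.58 = 112.3 ⇒ m = 112.3 / (9.8 × 0.58) = 19.8 kg.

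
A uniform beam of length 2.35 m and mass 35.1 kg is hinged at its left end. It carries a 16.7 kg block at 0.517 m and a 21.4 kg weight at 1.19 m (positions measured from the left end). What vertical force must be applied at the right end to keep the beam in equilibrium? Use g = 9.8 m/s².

F ≈ 314 N

Take moments about the left end.
Beam weight: 35.1 × 9.8 = 344 N down at 1.175 m → arm 1.175 m, τ = 344 × 1.175 = 404.2 N·m clockwise.
Block: 16.7 × 9.8 = 163.7 N down at 0.517 m → arm 0.517 m, τ = 163.7 × 0.517 = 84.63 N·m clockwise.
Weight: 21.4 × 9.8 = 209.7 N down at 1.19 m → arm 1.19 m, τ = 209.7 × 1.19 = 249.5 N·m clockwise.
Net moment of the loads = 738.3 N·m clockwise.
The upward force F acts at the right end, arm 2.35 m, giving F × 2.35 counterclockwise.
Balancing moments: F × 2.35 = 738.3, giving F = 738.3 / 2.35 = 314 N.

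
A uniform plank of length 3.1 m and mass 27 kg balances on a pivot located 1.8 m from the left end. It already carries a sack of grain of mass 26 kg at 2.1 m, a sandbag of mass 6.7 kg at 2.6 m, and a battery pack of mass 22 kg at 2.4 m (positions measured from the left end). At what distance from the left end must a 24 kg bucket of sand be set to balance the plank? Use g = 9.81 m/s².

x ≈ 0.983 m from the left end

Taking torques about the pivot (at 1.8 m from the left end):
Beam weight: 27 × 9.81 = 264.9 N down at 1.55 m → arm 0.25 m, τ = 264.9 × 0.25 = 66.22 N·m counterclockwise.
Sack of grain: 26 × 9.81 = 255.1 N down at 2.1 m → arm 0.3 m, τ = 255.1 × 0.3 = 76.53 N·m clockwise.
Sandbag: 6.7 × 9.81 = 65.73 N down at 2.6 m → arm 0.8 m, τ = 65.73 × 0.8 = 52.58 N·m clockwise.
Battery pack: 22 × 9.81 = 215.8 N down at 2.4 m → arm 0.6 m, τ = 215.8 × 0.6 = 129.5 N·m clockwise.
Net moment of existing loads = 192.4 N·m clockwise.
The bucket of sand weighs 24 × 9.81 = 235.4 N and must supply an equal counterclockwise moment, so its lever arm about the pivot is 192.4 / 235.4 = 0.817 m.
That puts it at 1.8 − 0.817 = 0.983 m from the left end.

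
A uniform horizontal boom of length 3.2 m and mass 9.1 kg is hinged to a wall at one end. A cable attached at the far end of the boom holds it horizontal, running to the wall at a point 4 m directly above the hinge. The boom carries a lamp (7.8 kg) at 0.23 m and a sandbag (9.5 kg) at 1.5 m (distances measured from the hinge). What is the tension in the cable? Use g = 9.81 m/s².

T ≈ 120 N

About the hinge:
Beam weight: 9.1 × 9.81 = 89.27 N down at 1.6 m → arm 1.6 m, τ = 89.27 × 1.6 = 142.8 N·m clockwise.
Lamp: 7.8 × 9.81 = 76.52 N down at 0.23 m → arm 0.23 m, τ = 76.52 × 0.23 = 17.6 N·m clockwise.
Sandbag: 9.5 × 9.81 = 93.2 N down at 1.5 m → arm 1.5 m, τ = 93.2 × 1.5 = 139.8 N·m clockwise.
Total clockwise load moment = 300.2 N·m.
The cable tension T acts at 3.2 m; only its component perpendicular to the boom, T sinθ, produces torque. sinθ = h/√(h²+d²) = 4/√(4²+3.2²) = 0.7809.
Στ = 0 ⇒ T × 3.2 × 0.7809 = 300.2 ⇒ T = 300.2 / 2.499 = 120 N.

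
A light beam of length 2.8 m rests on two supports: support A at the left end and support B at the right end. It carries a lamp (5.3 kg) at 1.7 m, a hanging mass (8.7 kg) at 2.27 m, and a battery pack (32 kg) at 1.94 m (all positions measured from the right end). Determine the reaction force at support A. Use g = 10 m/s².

R_A ≈ 324 N

About support B:
Lamp: 5.3 × 10 = 53 N down at 1.7 m → arm 1.7 m, τ = 53 × 1.7 = 90.1 N·m counterclockwise.
Hanging mass: 8.7 × 10 = 87 N down at 2.27 m → arm 2.27 m, τ = 87 × 2.27 = 197.5 N·m counterclockwise.
Battery pack: 32 × 10 = 320 N down at 1.94 m → arm 1.94 m, τ = 320 × 1.94 = 620.8 N·m counterclockwise.
Net load moment about support B = 908.4 N·m counterclockwise.
Reaction R at support A is upward at 2.8 m, arm 2.8 m → moment R × 2.8 clockwise.
Balancing moments: R × 2.8 = 908.4, giving R = 324 N.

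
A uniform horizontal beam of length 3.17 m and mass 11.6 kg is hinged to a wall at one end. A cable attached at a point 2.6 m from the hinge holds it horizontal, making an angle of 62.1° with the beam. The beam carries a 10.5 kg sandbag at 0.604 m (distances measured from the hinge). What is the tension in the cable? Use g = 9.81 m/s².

Choose the hinge as the axis so the unknown hinge reaction has zero arm there.
Beam weight: 11.6 × 9.81 = 113.8 N down at 1.585 m → arm 1.585 m, τ = 113.8 × 1.585 = 180.4 N·m clockwise.
Sandbag: 10.5 × 9.81 = 103 N down at 0.604 m → arm 0.604 m, τ = 103 × 0.604 = 62.21 N·m clockwise.
Total clockwise load moment = 242.6 N·m.
The cable tension T acts at 2.6 m; only its component perpendicular to the beam, T sinθ, produces torque. sin 62.1° = 0.8838.
Στ = 0 ⇒ T × 2.6 × 0.8838 = 242.6 ⇒ T = 242.6 / 2.298 = 106 N.

T ≈ 106 N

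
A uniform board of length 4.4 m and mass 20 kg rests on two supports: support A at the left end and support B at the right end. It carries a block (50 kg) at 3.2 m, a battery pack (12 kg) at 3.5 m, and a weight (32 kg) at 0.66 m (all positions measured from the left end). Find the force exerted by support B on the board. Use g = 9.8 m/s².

R_B ≈ 595 N

About support A:
Beam weight: 20 × 9.8 = 196 N down at 2.2 m → arm 2.2 m, τ = 196 × 2.2 = 431.2 N·m clockwise.
Block: 50 × 9.8 = 490 N down at 3.2 m → arm 3.2 m, τ = 490 × 3.2 = 1568 N·m clockwise.
Battery pack: 12 × 9.8 = 117.6 N down at 3.5 m → arm 3.5 m, τ = 117.6 × 3.5 = 411.6 N·m clockwise.
Weight: 32 × 9.8 = 313.6 N down at 0.66 m → arm 0.66 m, τ = 313.6 × 0.66 = 207 N·m clockwise.
Net load moment about support A = 2618 N·m clockwise.
Reaction R at support B is upward at 4.4 m, arm 4.4 m → moment R × 4.4 counterclockwise.
Setting net torque to zero: R × 4.4 = 2618 → R = 595 N.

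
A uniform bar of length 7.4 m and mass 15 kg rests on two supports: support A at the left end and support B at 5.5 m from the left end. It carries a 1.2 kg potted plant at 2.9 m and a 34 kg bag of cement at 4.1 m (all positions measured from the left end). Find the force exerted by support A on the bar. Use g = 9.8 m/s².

Choose support B as the axis so its reaction then has zero moment arm.
Beam weight: 15 × 9.8 = 147 N down at 3.7 m → arm 1.8 m, τ = 147 × 1.8 = 264.6 N·m counterclockwise.
Potted plant: 1.2 × 9.8 = 11.76 N down at 2.9 m → arm 2.6 m, τ = 11.76 × 2.6 = 30.58 N·m counterclockwise.
Bag of cement: 34 × 9.8 = 333.2 N down at 4.1 m → arm 1.4 m, τ = 333.2 × 1.4 = 466.5 N·m counterclockwise.
Net load moment about support B = 761.7 N·m counterclockwise.
Reaction R at support A is upward at 0 m, arm 5.5 m → moment R × 5.5 clockwise.
For rotational equilibrium, R × 5.5 = 761.7, so R = 138 N.

R_A ≈ 138 N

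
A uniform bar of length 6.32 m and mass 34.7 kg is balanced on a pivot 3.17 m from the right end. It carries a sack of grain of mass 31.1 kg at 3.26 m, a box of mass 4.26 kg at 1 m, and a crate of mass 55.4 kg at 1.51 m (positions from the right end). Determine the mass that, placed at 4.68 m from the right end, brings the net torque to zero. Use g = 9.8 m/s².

About the pivot (at 3.17 m from the right end):
Beam weight: 34.7 × 9.8 = 340.1 N down at 3.16 m → arm 0.01 m, τ = 340.1 × 0.01 = 3.401 N·m clockwise.
Sack of grain: 31.1 × 9.8 = 304.8 N down at 3.26 m → arm 0.09 m, τ = 304.8 × 0.09 = 27.43 N·m counterclockwise.
Box: 4.26 × 9.8 = 41.75 N down at 1 m → arm 2.17 m, τ = 41.75 × 2.17 = 90.6 N·m clockwise.
Crate: 55.4 × 9.8 = 542.9 N down at 1.51 m → arm 1.66 m, τ = 542.9 × 1.66 = 901.2 N·m clockwise.
Net moment of known loads = 967.8 N·m clockwise.
An unknown mass m at 4.68 m has arm 1.51 m; its moment is m·g·1.51 counterclockwise.
For rotational equilibrium, m × 9.8 × 1.51 = 967.8, so m = 967.8 / (9.8 × 1.51) = 65.4 kg.

m ≈ 65.4 kg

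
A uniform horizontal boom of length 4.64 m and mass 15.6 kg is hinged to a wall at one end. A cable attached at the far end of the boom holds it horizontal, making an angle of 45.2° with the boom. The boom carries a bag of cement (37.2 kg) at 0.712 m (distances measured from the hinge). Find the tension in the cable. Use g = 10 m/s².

Choose the hinge as the axis so the unknown hinge reaction has zero arm there.
Beam weight: 15.6 × 10 = 156 N down at 2.32 m → arm 2.32 m, τ = 156 × 2.32 = 361.9 N·m clockwise.
Bag of cement: 37.2 × 10 = 372 N down at 0.712 m → arm 0.712 m, τ = 372 × 0.712 = 264.9 N·m clockwise.
Total clockwise load moment = 626.8 N·m.
The cable tension T acts at 4.64 m; only its component perpendicular to the boom, T sinθ, produces torque. sin 45.2° = 0.7096.
Balancing moments: T × 4.64 × 0.7096 = 626.8, giving T = 626.8 / 3.293 = 190 N.

T ≈ 190 N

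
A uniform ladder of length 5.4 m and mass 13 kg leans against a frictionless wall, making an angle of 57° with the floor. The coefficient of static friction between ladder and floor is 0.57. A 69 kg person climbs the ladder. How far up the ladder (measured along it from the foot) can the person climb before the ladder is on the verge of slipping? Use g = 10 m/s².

d ≈ 5.12 m

About the foot of the ladder:
Ladder weight 13×10 = 130 N acts at 2.7 m along the ladder; its horizontal arm is 2.7·cos57° = 1.471 m → τ = 191.2 N·m clockwise.
Person weight 69×10 = 690 N at distance d → arm d·cos57° → τ = 690·d·0.5446 clockwise.
Wall normal N at the top has arm L sinθ = 4.529 m counterclockwise, so Στ = 0 gives N·4.529 = 191.2 + 375.8·d.
ΣFy = 0 ⇒ N_floor = 820 N, so the maximum friction is μ_s·N_floor = 0.57×820 = 467.4 N. ΣFx = 0 ⇒ N_wall = f, so at the slipping point N = 467.4 N.
Substituting: 467.4×4.529 = 191.2 + 375.8·d ⇒ d = (2117 − 191.2) / 375.8 = 5.12 m.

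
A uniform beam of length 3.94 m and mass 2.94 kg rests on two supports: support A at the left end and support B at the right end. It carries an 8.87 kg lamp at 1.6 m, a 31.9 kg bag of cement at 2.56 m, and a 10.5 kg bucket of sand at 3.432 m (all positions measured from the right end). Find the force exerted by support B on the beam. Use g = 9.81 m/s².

R_B ≈ 189 N

Taking torques about support A:
Beam weight: 2.94 × 9.81 = 28.84 N down at 1.97 m → arm 1.97 m, τ = 28.84 × 1.97 = 56.81 N·m clockwise.
Lamp: 8.87 × 9.81 = 87.01 N down at 1.6 m → arm 2.34 m, τ = 87.01 × 2.34 = 203.6 N·m clockwise.
Bag of cement: 31.9 × 9.81 = 312.9 N down at 2.56 m → arm 1.38 m, τ = 312.9 × 1.38 = 431.8 N·m clockwise.
Bucket of sand: 10.5 × 9.81 = 103 N down at 3.432 m → arm 0.508 m, τ = 103 × 0.508 = 52.32 N·m clockwise.
Net load moment about support A = 744.5 N·m clockwise.
Reaction R at support B is upward at 0 m, arm 3.94 m → moment R × 3.94 counterclockwise.
Στ = 0 ⇒ R × 3.94 = 744.5 ⇒ R = 189 N.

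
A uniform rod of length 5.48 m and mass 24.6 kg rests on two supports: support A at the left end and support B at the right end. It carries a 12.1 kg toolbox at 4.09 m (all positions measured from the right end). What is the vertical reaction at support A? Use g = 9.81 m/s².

Sum moments about support B (its reaction then has zero moment arm).
Beam weight: 24.6 × 9.81 = 241.3 N down at 2.74 m → arm 2.74 m, τ = 241.3 × 2.74 = 661.2 N·m counterclockwise.
Toolbox: 12.1 × 9.81 = 118.7 N down at 4.09 m → arm 4.09 m, τ = 118.7 × 4.09 = 485.5 N·m counterclockwise.
Net load moment about support B = 1147 N·m counterclockwise.
Reaction R at support A is upward at 5.48 m, arm 5.48 m → moment R × 5.48 clockwise.
Setting net torque to zero: R × 5.48 = 1147 → R = 209 N.

R_A ≈ 209 N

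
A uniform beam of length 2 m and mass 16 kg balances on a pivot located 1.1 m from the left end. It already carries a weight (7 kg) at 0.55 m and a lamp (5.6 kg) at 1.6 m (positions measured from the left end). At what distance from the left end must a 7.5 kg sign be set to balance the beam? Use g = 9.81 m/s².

Choose the pivot (at 1.1 m from the left end) as the axis so the support reaction has zero arm there.
Beam weight: 16 × 9.81 = 157 N down at 1 m → arm 0.1 m, τ = 157 × 0.1 = 15.7 N·m counterclockwise.
Weight: 7 × 9.81 = 68.67 N down at 0.55 m → arm 0.55 m, τ = 68.67 × 0.55 = 37.77 N·m counterclockwise.
Lamp: 5.6 × 9.81 = 54.94 N down at 1.6 m → arm 0.5 m, τ = 54.94 × 0.5 = 27.47 N·m clockwise.
Net moment of existing loads = 26 N·m counterclockwise.
The sign weighs 7.5 × 9.81 = 73.58 N and must supply an equal clockwise moment, so its lever arm about the pivot is 26 / 73.58 = 0.353 m.
That puts it at 1.1 + 0.353 = 1.45 m from the left end.

x ≈ 1.45 m from the left end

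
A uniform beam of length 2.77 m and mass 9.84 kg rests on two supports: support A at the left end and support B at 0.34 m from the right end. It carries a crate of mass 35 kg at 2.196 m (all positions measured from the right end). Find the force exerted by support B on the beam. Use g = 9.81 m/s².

R_B ≈ 136 N

Sum moments about support A (its reaction then has zero moment arm).
Beam weight: 9.84 × 9.81 = 96.53 N down at 1.385 m → arm 1.385 m, τ = 96.53 × 1.385 = 133.7 N·m clockwise.
Crate: 35 × 9.81 = 343.4 N down at 2.196 m → arm 0.574 m, τ = 343.4 × 0.574 = 197.1 N·m clockwise.
Net load moment about support A = 330.8 N·m clockwise.
Reaction R at support B is upward at 0.34 m, arm 2.43 m → moment R × 2.43 counterclockwise.
Balancing moments: R × 2.43 = 330.8, giving R = 136 N.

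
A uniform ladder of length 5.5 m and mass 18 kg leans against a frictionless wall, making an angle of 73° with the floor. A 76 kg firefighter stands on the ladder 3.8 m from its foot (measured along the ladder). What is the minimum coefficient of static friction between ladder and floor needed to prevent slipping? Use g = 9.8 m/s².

μ_min ≈ 0.2

Sum moments about the foot of the ladder (the floor normal and friction both act there and drop out).
Ladder weight 18×9.8 = 176.4 N acts at 2.75 m along the ladder; its horizontal arm is 2.75·cos73° = 0.804 m → τ = 141.8 N·m clockwise.
Firefighter: 76×9.8 = 744.8 N at 3.8 m → arm 1.111 m → τ = 827.5 N·m clockwise.
Wall normal N acts horizontally at the top; its moment arm is the height L sinθ = 5.5·sin73° = 5.26 m, counterclockwise.
For rotational equilibrium, N × 5.26 = 969.3, so N = 184.3 N.
ΣFx = 0 ⇒ f = N_wall = 184.3 N. ΣFy = 0 ⇒ N_floor = 921.2 N.
μ_min = f / N_floor = 184.3 / 921.2 = 0.2.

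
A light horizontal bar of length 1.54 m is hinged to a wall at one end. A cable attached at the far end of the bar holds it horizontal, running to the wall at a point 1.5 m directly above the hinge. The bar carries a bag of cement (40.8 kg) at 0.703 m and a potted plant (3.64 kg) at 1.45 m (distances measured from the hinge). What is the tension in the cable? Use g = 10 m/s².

Take moments about the hinge.
Bag of cement: 40.8 × 10 = 408 N down at 0.703 m → arm 0.703 m, τ = 408 × 0.703 = 286.8 N·m clockwise.
Potted plant: 3.64 × 10 = 36.4 N down at 1.45 m → arm 1.45 m, τ = 36.4 × 1.45 = 52.78 N·m clockwise.
Total clockwise load moment = 339.6 N·m.
The cable tension T acts at 1.54 m; only its component perpendicular to the bar, T sinθ, produces torque. sinθ = h/√(h²+d²) = 1.5/√(1.5²+1.54²) = 0.6977.
Στ = 0 ⇒ T × 1.54 × 0.6977 = 339.6 ⇒ T = 339.6 / 1.074 = 316 N.

T ≈ 316 N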